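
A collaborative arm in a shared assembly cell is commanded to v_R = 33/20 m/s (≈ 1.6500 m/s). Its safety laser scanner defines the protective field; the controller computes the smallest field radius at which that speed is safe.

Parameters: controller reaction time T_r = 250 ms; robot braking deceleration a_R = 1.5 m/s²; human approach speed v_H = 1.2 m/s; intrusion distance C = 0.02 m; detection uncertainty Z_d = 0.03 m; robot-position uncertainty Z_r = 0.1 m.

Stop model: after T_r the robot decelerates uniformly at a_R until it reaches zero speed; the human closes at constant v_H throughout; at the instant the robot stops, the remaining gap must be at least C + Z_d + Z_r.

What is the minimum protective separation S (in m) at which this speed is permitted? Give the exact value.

S_min = 309/100 m = 3.0900 m

stop time T_s = (33/20)/(3/2) = 1.1000 s
robot covers v_R·T_r = 1.6500·0.2500 = 0.4125 m before braking
robot covers 1.6500·1.1000 − ½·1.5000·1.1000² = 0.9075 m while stopping
person approaches 1.2000·(0.2500+1.1000) = 1.6200 m
residual clearance needed = 0.0200+0.0300+0.1000 = 0.1500 m
S_min ≈ 0.4125+0.9075+1.6200+0.1500  ⇒  S_min = 309/100 m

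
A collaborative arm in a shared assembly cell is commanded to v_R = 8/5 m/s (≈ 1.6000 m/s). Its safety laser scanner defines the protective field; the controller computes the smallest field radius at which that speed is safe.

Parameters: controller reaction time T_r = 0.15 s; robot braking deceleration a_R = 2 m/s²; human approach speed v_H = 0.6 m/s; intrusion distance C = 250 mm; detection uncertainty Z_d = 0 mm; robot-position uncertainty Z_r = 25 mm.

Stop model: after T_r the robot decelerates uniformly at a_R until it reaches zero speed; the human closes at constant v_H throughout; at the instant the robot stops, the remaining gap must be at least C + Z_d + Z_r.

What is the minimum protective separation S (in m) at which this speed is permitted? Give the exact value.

T_s = v_R/a_R = (8/5)/2 = 0.8000 s
robot in T_r: 1.6000·0.1500 = 0.2400 m
braking distance = 1.6000²/(2·2.0000) = 0.6400 m
person approaches 0.6000·(0.1500+0.8000) = 0.5700 m
margins: 0.2500+0.0000+0.0250 = 0.2750 m
S_min ≈ 0.2400+0.6400+0.5700+0.2750  ⇒  S_min = 69/40 m

S_min = 69/40 m = 1.7250 m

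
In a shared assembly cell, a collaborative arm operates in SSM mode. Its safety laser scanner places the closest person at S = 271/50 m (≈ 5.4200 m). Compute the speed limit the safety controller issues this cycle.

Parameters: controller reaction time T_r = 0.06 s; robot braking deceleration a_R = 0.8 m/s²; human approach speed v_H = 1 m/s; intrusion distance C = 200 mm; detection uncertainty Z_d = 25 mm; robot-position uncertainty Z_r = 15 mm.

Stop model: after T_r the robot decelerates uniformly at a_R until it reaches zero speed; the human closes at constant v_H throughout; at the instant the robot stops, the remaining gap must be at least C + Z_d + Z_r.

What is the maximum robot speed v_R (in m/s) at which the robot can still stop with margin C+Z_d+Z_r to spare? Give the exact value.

v_R_max = 2 m/s = 2.0000 m/s

quadratic (5/8)·v² + (131/100)·v + (-128/25) = 0
  disc = (131/100)² − 4·(5/8)·(-128/25) = 145161/10000 ; √disc = 381/100
  v_R = (−(131/100) + 381/100) / (2·(5/8)) = 2 m/s
check:
braking lasts T_s = 2/(4/5) = 2.5000 s
robot covers v_R·T_r = 2.0000·0.0600 = 0.1200 m before braking
robot under decel: 2.0000²/(2·0.8000) = 2.5000 m
person approaches 1.0000·(0.0600+2.5000) = 2.5600 m
margins: 0.2000+0.0250+0.0150 = 0.2400 m
sum ≈ 0.1200+2.5000+2.5600+0.2400 ≈ 5.4200 m = S ✓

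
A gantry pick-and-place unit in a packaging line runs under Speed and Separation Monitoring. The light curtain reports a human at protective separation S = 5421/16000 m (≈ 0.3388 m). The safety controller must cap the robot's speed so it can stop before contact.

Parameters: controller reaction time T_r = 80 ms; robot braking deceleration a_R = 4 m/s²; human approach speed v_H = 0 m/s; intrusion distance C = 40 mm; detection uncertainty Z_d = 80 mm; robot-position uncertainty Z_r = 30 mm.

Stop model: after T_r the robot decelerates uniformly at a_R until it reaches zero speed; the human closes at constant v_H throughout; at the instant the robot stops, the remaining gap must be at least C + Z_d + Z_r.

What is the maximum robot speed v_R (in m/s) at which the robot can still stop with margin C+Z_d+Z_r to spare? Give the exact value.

v_R_max = 19/20 m/s = 0.9500 m/s

quadratic (1/8)·v² + (2/25)·v + (-3021/16000) = 0
  disc = (2/25)² − 4·(1/8)·(-3021/16000) = 16129/160000 ; √disc = 127/400
  v_R = (−(2/25) + 127/400) / (2·(1/8)) = 19/20 m/s
check:
braking lasts T_s = (19/20)/4 = 0.2375 s
robot covers v_R·T_r = 0.9500·0.0800 = 0.0760 m before braking
robot under decel: 0.9500²/(2·4.0000) = 0.1128 m
person approaches 0.0000·(0.0800+0.2375) = 0.0000 m
margins: 0.0400+0.0800+0.0300 = 0.1500 m
sum ≈ 0.0760+0.1128+0.0000+0.1500 ≈ 0.3388 m = S ✓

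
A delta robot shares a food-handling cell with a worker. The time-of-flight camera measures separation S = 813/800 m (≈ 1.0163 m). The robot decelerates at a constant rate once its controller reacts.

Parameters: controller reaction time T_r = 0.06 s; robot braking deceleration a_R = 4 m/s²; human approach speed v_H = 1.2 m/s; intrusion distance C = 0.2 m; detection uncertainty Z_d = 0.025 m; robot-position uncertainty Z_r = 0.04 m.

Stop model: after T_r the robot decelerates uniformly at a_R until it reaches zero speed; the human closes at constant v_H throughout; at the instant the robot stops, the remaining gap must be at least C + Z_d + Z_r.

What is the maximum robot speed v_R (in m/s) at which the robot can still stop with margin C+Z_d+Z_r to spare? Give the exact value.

v_R_max = 13/10 m/s = 1.3000 m/s

quadratic (1/8)·v² + (9/25)·v + (-2717/4000) = 0
  disc = (9/25)² − 4·(1/8)·(-2717/4000) = 18769/40000 ; √disc = 137/200
  v_R = (−(9/25) + 137/200) / (2·(1/8)) = 13/10 m/s
check:
T_s = v_R/a_R = (13/10)/4 = 0.3250 s
reaction-phase robot travel = 1.3000·0.0600 = 0.0780 m
robot covers 1.3000·0.3250 − ½·4.0000·0.3250² = 0.2112 m while stopping
human closes 1.2000·0.3850 = 0.4620 m
C+Z_d+Z_r = 0.2000+0.0250+0.0400 = 0.2650 m
sum ≈ 0.0780+0.2112+0.4620+0.2650 ≈ 1.0163 m = S ✓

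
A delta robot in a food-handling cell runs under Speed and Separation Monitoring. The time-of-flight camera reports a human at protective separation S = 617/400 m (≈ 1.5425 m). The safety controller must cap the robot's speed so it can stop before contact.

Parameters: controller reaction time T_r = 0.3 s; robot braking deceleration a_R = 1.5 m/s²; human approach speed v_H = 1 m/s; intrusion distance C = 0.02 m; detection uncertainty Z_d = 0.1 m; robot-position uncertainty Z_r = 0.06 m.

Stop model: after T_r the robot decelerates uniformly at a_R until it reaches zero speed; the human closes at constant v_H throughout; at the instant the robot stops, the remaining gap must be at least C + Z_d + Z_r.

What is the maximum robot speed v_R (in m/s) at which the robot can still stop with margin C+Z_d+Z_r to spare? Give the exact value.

at the boundary: (1/3)·v² + (29/30)·v + (-17/16) = 0
  disc = (29/30)² − 4·(1/3)·(-17/16) = 529/225 ; √disc = 23/15
  v_R = (−(29/30) + 23/15) / (2·(1/3)) = 17/20 m/s
check:
braking lasts T_s = (17/20)/(3/2) = 0.5667 s
robot covers v_R·T_r = 0.8500·0.3000 = 0.2550 m before braking
braking distance = 0.8500²/(2·1.5000) = 0.2408 m
human closes 1.0000·0.8667 = 0.8667 m
C+Z_d+Z_r = 0.0200+0.1000+0.0600 = 0.1800 m
sum ≈ 0.2550+0.2408+0.8667+0.1800 ≈ 1.5425 m = S ✓

v_R_max = 17/20 m/s = 0.8500 m/s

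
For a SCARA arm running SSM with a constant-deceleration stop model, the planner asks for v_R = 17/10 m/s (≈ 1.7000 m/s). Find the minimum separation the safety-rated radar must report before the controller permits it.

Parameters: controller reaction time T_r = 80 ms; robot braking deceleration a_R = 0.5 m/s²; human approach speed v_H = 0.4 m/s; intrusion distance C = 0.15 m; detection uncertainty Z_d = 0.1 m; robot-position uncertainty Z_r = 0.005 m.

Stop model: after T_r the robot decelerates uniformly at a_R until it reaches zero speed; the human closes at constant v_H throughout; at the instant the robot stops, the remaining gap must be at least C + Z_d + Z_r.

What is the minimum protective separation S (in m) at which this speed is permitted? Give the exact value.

S_min = 4673/1000 m = 4.6730 m

braking lasts T_s = (17/10)/(1/2) = 3.4000 s
robot in T_r: 1.7000·0.0800 = 0.1360 m
robot under decel: 1.7000²/(2·0.5000) = 2.8900 m
human closes 0.4000·3.4800 = 1.3920 m
margins: 0.1500+0.1000+0.0050 = 0.2550 m
S_min ≈ 0.1360+2.8900+1.3920+0.2550  ⇒  S_min = 4673/1000 m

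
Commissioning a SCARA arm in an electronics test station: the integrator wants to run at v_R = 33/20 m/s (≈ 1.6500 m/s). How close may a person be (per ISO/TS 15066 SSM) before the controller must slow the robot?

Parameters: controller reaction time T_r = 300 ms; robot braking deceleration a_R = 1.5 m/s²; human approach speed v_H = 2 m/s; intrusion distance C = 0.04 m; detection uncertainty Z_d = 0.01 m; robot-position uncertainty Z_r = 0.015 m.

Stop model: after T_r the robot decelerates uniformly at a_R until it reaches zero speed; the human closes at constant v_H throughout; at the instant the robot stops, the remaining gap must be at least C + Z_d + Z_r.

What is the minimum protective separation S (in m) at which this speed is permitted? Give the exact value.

braking lasts T_s = (33/20)/(3/2) = 1.1000 s
reaction-phase robot travel = 1.6500·0.3000 = 0.4950 m
robot covers 1.6500·1.1000 − ½·1.5000·1.1000² = 0.9075 m while stopping
human over T_r+T_s: 2.0000·(0.3000+1.1000) = 2.8000 m
margins: 0.0400+0.0100+0.0150 = 0.0650 m
S_min ≈ 0.4950+0.9075+2.8000+0.0650  ⇒  S_min = 1707/400 m

S_min = 1707/400 m = 4.2675 m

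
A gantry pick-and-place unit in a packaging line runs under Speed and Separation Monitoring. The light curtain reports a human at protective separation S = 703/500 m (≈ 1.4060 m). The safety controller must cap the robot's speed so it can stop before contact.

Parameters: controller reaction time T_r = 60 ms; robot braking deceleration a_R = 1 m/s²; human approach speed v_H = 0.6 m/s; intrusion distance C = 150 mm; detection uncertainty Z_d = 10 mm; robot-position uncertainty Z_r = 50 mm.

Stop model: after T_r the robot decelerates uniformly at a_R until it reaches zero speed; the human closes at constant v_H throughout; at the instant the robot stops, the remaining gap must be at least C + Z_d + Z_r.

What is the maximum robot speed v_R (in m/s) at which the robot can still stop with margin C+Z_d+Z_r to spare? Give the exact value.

collect terms ⇒ (1/2)·v_R² + (33/50)·v_R + (-29/25) = 0
  disc = (33/50)² − 4·(1/2)·(-29/25) = 6889/2500 ; √disc = 83/50
  v_R = (−(33/50) + 83/50) / (2·(1/2)) = 1 m/s
check:
stop time T_s = 1/1 = 1.0000 s
robot covers v_R·T_r = 1.0000·0.0600 = 0.0600 m before braking
robot under decel: 1.0000²/(2·1.0000) = 0.5000 m
human over T_r+T_s: 0.6000·(0.0600+1.0000) = 0.6360 m
C+Z_d+Z_r = 0.1500+0.0100+0.0500 = 0.2100 m
sum ≈ 0.0600+0.5000+0.6360+0.2100 ≈ 1.4060 m = S ✓

v_R_max = 1 m/s = 1.0000 m/s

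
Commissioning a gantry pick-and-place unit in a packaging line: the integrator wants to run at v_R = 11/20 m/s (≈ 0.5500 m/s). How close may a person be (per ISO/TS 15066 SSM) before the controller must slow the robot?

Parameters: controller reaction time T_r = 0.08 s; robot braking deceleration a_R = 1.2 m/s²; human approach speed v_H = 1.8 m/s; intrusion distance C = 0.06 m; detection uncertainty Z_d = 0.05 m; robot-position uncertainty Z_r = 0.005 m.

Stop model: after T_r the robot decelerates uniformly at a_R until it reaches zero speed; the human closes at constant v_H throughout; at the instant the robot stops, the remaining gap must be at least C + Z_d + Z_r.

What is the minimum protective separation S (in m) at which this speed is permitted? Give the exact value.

S_min = 30097/24000 m = 1.2540 m

T_s = v_R/a_R = (11/20)/(6/5) = 0.4583 s
reaction-phase robot travel = 0.5500·0.0800 = 0.0440 m
robot covers 0.5500·0.4583 − ½·1.2000·0.4583² = 0.1260 m while stopping
human closes 1.8000·0.5383 = 0.9690 m
C+Z_d+Z_r = 0.0600+0.0500+0.0050 = 0.1150 m
S_min ≈ 0.0440+0.1260+0.9690+0.1150  ⇒  S_min = 30097/24000 m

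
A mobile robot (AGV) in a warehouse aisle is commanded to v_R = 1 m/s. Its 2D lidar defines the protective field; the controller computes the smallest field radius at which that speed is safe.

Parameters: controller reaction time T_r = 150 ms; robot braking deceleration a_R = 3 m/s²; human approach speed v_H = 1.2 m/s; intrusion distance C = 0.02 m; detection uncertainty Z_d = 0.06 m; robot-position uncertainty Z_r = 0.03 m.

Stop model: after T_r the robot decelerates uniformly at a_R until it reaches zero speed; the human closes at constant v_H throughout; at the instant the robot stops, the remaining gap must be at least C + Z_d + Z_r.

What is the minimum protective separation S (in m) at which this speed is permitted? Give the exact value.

S_min = 151/150 m = 1.0067 m

stop time T_s = 1/3 = 0.3333 s
robot covers v_R·T_r = 1.0000·0.1500 = 0.1500 m before braking
robot covers 1.0000·0.3333 − ½·3.0000·0.3333² = 0.1667 m while stopping
human closes 1.2000·0.4833 = 0.5800 m
C+Z_d+Z_r = 0.0200+0.0600+0.0300 = 0.1100 m
S_min ≈ 0.1500+0.1667+0.5800+0.1100  ⇒  S_min = 151/150 m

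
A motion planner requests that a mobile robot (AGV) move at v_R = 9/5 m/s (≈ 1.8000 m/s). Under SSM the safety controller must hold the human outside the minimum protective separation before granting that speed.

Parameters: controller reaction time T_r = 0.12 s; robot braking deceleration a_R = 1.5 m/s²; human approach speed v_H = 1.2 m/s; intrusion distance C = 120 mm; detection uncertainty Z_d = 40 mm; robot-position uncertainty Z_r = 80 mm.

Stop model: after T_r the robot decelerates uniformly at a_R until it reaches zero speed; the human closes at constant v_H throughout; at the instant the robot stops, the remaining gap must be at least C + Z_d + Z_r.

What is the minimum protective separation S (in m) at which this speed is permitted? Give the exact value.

S_min = 78/25 m = 3.1200 m

braking lasts T_s = (9/5)/(3/2) = 1.2000 s
robot covers v_R·T_r = 1.8000·0.1200 = 0.2160 m before braking
robot under decel: 1.8000²/(2·1.5000) = 1.0800 m
human over T_r+T_s: 1.2000·(0.1200+1.2000) = 1.5840 m
residual clearance needed = 0.1200+0.0400+0.0800 = 0.2400 m
S_min ≈ 0.2160+1.0800+1.5840+0.2400  ⇒  S_min = 78/25 m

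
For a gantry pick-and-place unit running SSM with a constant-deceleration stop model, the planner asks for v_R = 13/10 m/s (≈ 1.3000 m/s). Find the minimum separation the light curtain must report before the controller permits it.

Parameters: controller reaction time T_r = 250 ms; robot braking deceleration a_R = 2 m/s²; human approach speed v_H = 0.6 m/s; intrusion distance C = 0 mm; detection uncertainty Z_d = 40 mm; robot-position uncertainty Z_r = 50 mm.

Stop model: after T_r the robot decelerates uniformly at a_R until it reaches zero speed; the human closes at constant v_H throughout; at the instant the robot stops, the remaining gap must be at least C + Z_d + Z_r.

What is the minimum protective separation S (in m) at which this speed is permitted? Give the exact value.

S_min = 551/400 m = 1.3775 m

stop time T_s = (13/10)/2 = 0.6500 s
reaction-phase robot travel = 1.3000·0.2500 = 0.3250 m
robot covers 1.3000·0.6500 − ½·2.0000·0.6500² = 0.4225 m while stopping
human over T_r+T_s: 0.6000·(0.2500+0.6500) = 0.5400 m
C+Z_d+Z_r = 0.0000+0.0400+0.0500 = 0.0900 m
S_min ≈ 0.3250+0.4225+0.5400+0.0900  ⇒  S_min = 551/400 m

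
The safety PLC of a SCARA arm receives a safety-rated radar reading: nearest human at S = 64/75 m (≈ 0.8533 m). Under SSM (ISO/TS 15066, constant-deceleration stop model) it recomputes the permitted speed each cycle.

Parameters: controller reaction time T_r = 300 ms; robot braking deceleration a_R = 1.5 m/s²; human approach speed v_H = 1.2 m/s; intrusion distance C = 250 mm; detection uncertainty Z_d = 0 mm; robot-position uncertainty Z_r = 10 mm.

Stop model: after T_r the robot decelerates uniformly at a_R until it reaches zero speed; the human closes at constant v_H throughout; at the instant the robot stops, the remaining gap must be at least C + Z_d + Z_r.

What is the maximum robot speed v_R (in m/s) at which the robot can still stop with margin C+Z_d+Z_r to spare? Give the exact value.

v_R_max = 1/5 m/s = 0.2000 m/s

collect terms ⇒ (1/3)·v_R² + (11/10)·v_R + (-7/30) = 0
  disc = (11/10)² − 4·(1/3)·(-7/30) = 1369/900 ; √disc = 37/30
  v_R = (−(11/10) + 37/30) / (2·(1/3)) = 1/5 m/s
check:
braking lasts T_s = (1/5)/(3/2) = 0.1333 s
robot covers v_R·T_r = 0.2000·0.3000 = 0.0600 m before braking
robot covers 0.2000·0.1333 − ½·1.5000·0.1333² = 0.0133 m while stopping
human over T_r+T_s: 1.2000·(0.3000+0.1333) = 0.5200 m
C+Z_d+Z_r = 0.2500+0.0000+0.0100 = 0.2600 m
sum ≈ 0.0600+0.0133+0.5200+0.2600 ≈ 0.8533 m = S ✓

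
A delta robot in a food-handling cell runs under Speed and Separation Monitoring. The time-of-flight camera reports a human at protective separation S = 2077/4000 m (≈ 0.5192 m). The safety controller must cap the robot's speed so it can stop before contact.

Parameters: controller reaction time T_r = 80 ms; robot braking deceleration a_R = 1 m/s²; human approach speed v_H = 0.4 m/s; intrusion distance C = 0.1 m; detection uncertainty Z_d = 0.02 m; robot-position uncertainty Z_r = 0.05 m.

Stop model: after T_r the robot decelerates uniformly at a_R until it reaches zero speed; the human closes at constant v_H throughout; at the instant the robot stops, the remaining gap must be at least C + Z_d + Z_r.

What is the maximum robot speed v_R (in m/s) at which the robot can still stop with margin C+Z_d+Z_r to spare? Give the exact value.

v_R_max = 9/20 m/s = 0.4500 m/s

collect terms ⇒ (1/2)·v_R² + (12/25)·v_R + (-1269/4000) = 0
  disc = (12/25)² − 4·(1/2)·(-1269/4000) = 8649/10000 ; √disc = 93/100
  v_R = (−(12/25) + 93/100) / (2·(1/2)) = 9/20 m/s
check:
T_s = v_R/a_R = (9/20)/1 = 0.4500 s
robot covers v_R·T_r = 0.4500·0.0800 = 0.0360 m before braking
braking distance = 0.4500²/(2·1.0000) = 0.1013 m
human over T_r+T_s: 0.4000·(0.0800+0.4500) = 0.2120 m
residual clearance needed = 0.1000+0.0200+0.0500 = 0.1700 m
sum ≈ 0.0360+0.1013+0.2120+0.1700 ≈ 0.5192 m = S ✓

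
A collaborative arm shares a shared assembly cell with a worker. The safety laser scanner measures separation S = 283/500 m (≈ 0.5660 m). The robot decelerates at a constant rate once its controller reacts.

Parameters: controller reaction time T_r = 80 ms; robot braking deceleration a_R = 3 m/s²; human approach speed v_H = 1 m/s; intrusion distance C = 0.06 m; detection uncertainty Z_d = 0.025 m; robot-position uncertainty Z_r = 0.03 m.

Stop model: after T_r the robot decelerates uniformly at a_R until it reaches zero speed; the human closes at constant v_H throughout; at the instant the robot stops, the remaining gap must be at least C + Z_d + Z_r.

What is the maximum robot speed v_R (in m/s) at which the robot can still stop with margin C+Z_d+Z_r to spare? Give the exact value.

at the boundary: (1/6)·v² + (31/75)·v + (-371/1000) = 0
  disc = (31/75)² − 4·(1/6)·(-371/1000) = 9409/22500 ; √disc = 97/150
  v_R = (−(31/75) + 97/150) / (2·(1/6)) = 7/10 m/s
check:
stop time T_s = (7/10)/3 = 0.2333 s
robot in T_r: 0.7000·0.0800 = 0.0560 m
robot covers 0.7000·0.2333 − ½·3.0000·0.2333² = 0.0817 m while stopping
human closes 1.0000·0.3133 = 0.3133 m
C+Z_d+Z_r = 0.0600+0.0250+0.0300 = 0.1150 m
sum ≈ 0.0560+0.0817+0.3133+0.1150 ≈ 0.5660 m = S ✓

v_R_max = 7/10 m/s = 0.7000 m/s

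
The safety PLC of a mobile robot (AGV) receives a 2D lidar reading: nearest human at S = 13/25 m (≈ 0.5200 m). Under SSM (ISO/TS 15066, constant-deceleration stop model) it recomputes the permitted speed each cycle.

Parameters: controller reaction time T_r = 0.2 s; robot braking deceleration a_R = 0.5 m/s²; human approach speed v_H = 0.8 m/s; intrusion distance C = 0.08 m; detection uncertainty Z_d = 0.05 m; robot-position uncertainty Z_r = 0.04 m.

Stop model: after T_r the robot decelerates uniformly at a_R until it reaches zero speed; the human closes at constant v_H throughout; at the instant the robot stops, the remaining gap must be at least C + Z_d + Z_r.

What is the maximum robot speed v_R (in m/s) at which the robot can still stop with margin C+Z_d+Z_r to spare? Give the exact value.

v_R_max = 1/10 m/s = 0.1000 m/s

collect terms ⇒ (1)·v_R² + (9/5)·v_R + (-19/100) = 0
  disc = (9/5)² − 4·(1)·(-19/100) = 4 ; √disc = 2
  v_R = (−(9/5) + 2) / (2·(1)) = 1/10 m/s
check:
T_s = v_R/a_R = (1/10)/(1/2) = 0.2000 s
reaction-phase robot travel = 0.1000·0.2000 = 0.0200 m
robot covers 0.1000·0.2000 − ½·0.5000·0.2000² = 0.0100 m while stopping
human over T_r+T_s: 0.8000·(0.2000+0.2000) = 0.3200 m
C+Z_d+Z_r = 0.0800+0.0500+0.0400 = 0.1700 m
sum ≈ 0.0200+0.0100+0.3200+0.1700 ≈ 0.5200 m = S ✓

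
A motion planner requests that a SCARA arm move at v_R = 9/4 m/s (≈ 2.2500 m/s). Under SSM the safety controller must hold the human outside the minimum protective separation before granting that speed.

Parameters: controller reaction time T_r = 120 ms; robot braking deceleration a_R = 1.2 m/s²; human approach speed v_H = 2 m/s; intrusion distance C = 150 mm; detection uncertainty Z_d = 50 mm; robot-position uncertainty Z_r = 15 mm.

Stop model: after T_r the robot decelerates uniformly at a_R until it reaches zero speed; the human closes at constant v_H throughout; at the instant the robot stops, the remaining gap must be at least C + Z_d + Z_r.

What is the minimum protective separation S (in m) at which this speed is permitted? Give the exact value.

braking lasts T_s = (9/4)/(6/5) = 1.8750 s
robot covers v_R·T_r = 2.2500·0.1200 = 0.2700 m before braking
braking distance = 2.2500²/(2·1.2000) = 2.1094 m
human closes 2.0000·1.9950 = 3.9900 m
C+Z_d+Z_r = 0.1500+0.0500+0.0150 = 0.2150 m
S_min ≈ 0.2700+2.1094+3.9900+0.2150  ⇒  S_min = 2107/320 m

S_min = 2107/320 m = 6.5844 m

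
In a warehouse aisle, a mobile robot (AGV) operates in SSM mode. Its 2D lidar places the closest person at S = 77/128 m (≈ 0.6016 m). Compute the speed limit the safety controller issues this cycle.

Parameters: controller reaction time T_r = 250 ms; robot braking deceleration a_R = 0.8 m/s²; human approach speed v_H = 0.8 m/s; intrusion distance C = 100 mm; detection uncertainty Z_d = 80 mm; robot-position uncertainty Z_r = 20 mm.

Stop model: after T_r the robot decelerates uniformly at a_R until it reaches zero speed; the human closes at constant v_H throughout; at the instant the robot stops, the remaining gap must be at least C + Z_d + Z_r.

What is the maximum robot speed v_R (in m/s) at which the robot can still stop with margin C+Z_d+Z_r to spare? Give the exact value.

v_R_max = 3/20 m/s = 0.1500 m/s

collect terms ⇒ (5/8)·v_R² + (5/4)·v_R + (-129/640) = 0
  disc = (5/4)² − 4·(5/8)·(-129/640) = 529/256 ; √disc = 23/16
  v_R = (−(5/4) + 23/16) / (2·(5/8)) = 3/20 m/s
check:
braking lasts T_s = (3/20)/(4/5) = 0.1875 s
robot in T_r: 0.1500·0.2500 = 0.0375 m
braking distance = 0.1500²/(2·0.8000) = 0.0141 m
human over T_r+T_s: 0.8000·(0.2500+0.1875) = 0.3500 m
residual clearance needed = 0.1000+0.0800+0.0200 = 0.2000 m
sum ≈ 0.0375+0.0141+0.3500+0.2000 ≈ 0.6016 m = S ✓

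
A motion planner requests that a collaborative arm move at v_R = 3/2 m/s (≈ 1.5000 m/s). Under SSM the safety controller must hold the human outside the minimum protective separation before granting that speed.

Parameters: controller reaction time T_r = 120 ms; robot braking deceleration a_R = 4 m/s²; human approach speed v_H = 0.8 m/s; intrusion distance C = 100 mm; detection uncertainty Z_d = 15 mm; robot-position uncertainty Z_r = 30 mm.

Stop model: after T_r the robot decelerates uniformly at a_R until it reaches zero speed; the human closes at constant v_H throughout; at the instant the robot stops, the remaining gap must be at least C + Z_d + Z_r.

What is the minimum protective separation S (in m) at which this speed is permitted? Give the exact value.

S_min = 4009/4000 m = 1.0023 m

braking lasts T_s = (3/2)/4 = 0.3750 s
robot covers v_R·T_r = 1.5000·0.1200 = 0.1800 m before braking
robot under decel: 1.5000²/(2·4.0000) = 0.2812 m
person approaches 0.8000·(0.1200+0.3750) = 0.3960 m
margins: 0.1000+0.0150+0.0300 = 0.1450 m
S_min ≈ 0.1800+0.2812+0.3960+0.1450  ⇒  S_min = 4009/4000 m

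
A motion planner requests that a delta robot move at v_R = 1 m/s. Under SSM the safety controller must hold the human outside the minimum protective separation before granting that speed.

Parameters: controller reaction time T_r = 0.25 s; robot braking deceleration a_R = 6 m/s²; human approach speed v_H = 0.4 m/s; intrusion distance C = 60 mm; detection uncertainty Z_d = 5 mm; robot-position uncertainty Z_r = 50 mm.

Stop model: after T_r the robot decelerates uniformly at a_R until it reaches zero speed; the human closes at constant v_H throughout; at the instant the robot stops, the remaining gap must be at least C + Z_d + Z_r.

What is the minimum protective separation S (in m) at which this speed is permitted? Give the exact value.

stop time T_s = 1/6 = 0.1667 s
robot covers v_R·T_r = 1.0000·0.2500 = 0.2500 m before braking
braking distance = 1.0000²/(2·6.0000) = 0.0833 m
human over T_r+T_s: 0.4000·(0.2500+0.1667) = 0.1667 m
C+Z_d+Z_r = 0.0600+0.0050+0.0500 = 0.1150 m
S_min ≈ 0.2500+0.0833+0.1667+0.1150  ⇒  S_min = 123/200 m

S_min = 123/200 m = 0.6150 m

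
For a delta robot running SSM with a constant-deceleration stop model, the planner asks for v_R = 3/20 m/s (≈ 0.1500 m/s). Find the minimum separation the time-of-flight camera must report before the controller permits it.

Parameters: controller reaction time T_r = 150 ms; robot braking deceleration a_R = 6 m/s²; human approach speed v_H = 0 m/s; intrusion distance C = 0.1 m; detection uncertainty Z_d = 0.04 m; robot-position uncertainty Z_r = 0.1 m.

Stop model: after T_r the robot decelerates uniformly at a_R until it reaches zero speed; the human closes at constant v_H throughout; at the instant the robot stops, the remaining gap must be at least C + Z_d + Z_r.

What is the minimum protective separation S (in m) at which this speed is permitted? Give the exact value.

S_min = 423/1600 m = 0.2644 m

braking lasts T_s = (3/20)/6 = 0.0250 s
robot covers v_R·T_r = 0.1500·0.1500 = 0.0225 m before braking
braking distance = 0.1500²/(2·6.0000) = 0.0019 m
human closes 0.0000·0.1750 = 0.0000 m
C+Z_d+Z_r = 0.1000+0.0400+0.1000 = 0.2400 m
S_min ≈ 0.0225+0.0019+0.0000+0.2400  ⇒  S_min = 423/1600 m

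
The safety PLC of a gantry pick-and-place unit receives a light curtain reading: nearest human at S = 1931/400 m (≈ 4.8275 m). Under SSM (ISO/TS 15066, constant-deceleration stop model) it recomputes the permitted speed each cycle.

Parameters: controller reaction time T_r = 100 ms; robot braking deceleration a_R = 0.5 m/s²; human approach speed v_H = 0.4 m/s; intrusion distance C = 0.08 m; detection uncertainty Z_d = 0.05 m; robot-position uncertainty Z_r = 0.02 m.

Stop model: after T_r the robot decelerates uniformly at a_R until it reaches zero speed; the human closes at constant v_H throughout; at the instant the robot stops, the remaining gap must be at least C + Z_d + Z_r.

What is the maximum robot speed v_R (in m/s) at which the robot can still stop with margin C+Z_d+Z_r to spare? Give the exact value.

quadratic (1)·v² + (9/10)·v + (-371/80) = 0
  disc = (9/10)² − 4·(1)·(-371/80) = 484/25 ; √disc = 22/5
  v_R = (−(9/10) + 22/5) / (2·(1)) = 7/4 m/s
check:
stop time T_s = (7/4)/(1/2) = 3.5000 s
robot covers v_R·T_r = 1.7500·0.1000 = 0.1750 m before braking
braking distance = 1.7500²/(2·0.5000) = 3.0625 m
human over T_r+T_s: 0.4000·(0.1000+3.5000) = 1.4400 m
margins: 0.0800+0.0500+0.0200 = 0.1500 m
sum ≈ 0.1750+3.0625+1.4400+0.1500 ≈ 4.8275 m = S ✓

v_R_max = 7/4 m/s = 1.7500 m/s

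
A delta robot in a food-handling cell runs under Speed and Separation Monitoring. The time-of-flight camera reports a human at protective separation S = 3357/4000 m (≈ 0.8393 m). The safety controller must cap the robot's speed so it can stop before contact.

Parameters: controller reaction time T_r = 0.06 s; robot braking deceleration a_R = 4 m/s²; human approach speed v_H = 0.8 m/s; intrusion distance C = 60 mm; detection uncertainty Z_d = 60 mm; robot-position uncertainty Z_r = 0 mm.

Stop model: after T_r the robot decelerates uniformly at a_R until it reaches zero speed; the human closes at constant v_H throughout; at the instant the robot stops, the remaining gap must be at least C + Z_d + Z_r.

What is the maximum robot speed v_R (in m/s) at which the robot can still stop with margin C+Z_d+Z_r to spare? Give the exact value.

at the boundary: (1/8)·v² + (13/50)·v + (-537/800) = 0
  disc = (13/50)² − 4·(1/8)·(-537/800) = 16129/40000 ; √disc = 127/200
  v_R = (−(13/50) + 127/200) / (2·(1/8)) = 3/2 m/s
check:
braking lasts T_s = (3/2)/4 = 0.3750 s
reaction-phase robot travel = 1.5000·0.0600 = 0.0900 m
robot under decel: 1.5000²/(2·4.0000) = 0.2812 m
human closes 0.8000·0.4350 = 0.3480 m
margins: 0.0600+0.0600+0.0000 = 0.1200 m
sum ≈ 0.0900+0.2812+0.3480+0.1200 ≈ 0.8393 m = S ✓

v_R_max = 3/2 m/s = 1.5000 m/s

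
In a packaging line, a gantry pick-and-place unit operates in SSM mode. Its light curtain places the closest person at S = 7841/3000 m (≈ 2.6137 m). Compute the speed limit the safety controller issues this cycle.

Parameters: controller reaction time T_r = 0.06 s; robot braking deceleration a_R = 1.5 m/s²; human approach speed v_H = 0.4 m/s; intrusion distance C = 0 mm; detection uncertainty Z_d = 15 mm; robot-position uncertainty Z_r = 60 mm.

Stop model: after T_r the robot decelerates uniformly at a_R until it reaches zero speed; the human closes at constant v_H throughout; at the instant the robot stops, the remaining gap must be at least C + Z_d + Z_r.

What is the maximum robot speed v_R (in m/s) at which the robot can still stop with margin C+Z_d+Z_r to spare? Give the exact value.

v_R_max = 23/10 m/s = 2.3000 m/s

collect terms ⇒ (1/3)·v_R² + (49/150)·v_R + (-943/375) = 0
  disc = (49/150)² − 4·(1/3)·(-943/375) = 8649/2500 ; √disc = 93/50
  v_R = (−(49/150) + 93/50) / (2·(1/3)) = 23/10 m/s
check:
T_s = v_R/a_R = (23/10)/(3/2) = 1.5333 s
robot in T_r: 2.3000·0.0600 = 0.1380 m
robot covers 2.3000·1.5333 − ½·1.5000·1.5333² = 1.7633 m while stopping
person approaches 0.4000·(0.0600+1.5333) = 0.6373 m
margins: 0.0000+0.0150+0.0600 = 0.0750 m
sum ≈ 0.1380+1.7633+0.6373+0.0750 ≈ 2.6137 m = S ✓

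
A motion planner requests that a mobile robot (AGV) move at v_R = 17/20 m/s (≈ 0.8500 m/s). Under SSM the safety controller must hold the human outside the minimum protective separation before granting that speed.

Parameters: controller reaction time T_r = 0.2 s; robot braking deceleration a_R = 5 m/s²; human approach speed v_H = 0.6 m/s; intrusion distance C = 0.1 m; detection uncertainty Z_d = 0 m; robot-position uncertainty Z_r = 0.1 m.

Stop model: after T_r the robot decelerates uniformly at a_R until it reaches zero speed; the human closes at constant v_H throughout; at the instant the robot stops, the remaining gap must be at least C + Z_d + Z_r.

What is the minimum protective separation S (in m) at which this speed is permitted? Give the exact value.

S_min = 2657/4000 m = 0.6643 m

T_s = v_R/a_R = (17/20)/5 = 0.1700 s
reaction-phase robot travel = 0.8500·0.2000 = 0.1700 m
robot under decel: 0.8500²/(2·5.0000) = 0.0722 m
person approaches 0.6000·(0.2000+0.1700) = 0.2220 m
C+Z_d+Z_r = 0.1000+0.0000+0.1000 = 0.2000 m
S_min ≈ 0.1700+0.0722+0.2220+0.2000  ⇒  S_min = 2657/4000 m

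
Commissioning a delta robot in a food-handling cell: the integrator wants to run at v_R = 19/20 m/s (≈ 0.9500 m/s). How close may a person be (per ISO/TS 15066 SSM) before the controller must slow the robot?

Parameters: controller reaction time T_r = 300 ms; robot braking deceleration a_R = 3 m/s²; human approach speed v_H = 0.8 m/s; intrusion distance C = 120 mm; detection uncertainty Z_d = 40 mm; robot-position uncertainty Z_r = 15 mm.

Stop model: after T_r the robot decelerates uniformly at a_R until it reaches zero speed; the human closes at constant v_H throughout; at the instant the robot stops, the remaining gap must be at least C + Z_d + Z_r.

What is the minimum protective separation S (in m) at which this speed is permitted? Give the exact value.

S_min = 883/800 m = 1.1038 m

stop time T_s = (19/20)/3 = 0.3167 s
reaction-phase robot travel = 0.9500·0.3000 = 0.2850 m
robot covers 0.9500·0.3167 − ½·3.0000·0.3167² = 0.1504 m while stopping
human closes 0.8000·0.6167 = 0.4933 m
C+Z_d+Z_r = 0.1200+0.0400+0.0150 = 0.1750 m
S_min ≈ 0.2850+0.1504+0.4933+0.1750  ⇒  S_min = 883/800 m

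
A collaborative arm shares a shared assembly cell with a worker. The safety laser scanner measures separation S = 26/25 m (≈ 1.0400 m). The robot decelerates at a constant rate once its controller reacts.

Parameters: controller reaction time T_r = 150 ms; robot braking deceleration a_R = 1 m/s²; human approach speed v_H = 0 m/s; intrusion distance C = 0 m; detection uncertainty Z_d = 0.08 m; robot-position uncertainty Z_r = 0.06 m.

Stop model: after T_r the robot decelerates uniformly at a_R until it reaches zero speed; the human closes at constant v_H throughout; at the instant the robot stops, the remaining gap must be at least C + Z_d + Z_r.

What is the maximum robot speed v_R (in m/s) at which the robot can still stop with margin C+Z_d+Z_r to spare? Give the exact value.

v_R_max = 6/5 m/s = 1.2000 m/s

at the boundary: (1/2)·v² + (3/20)·v + (-9/10) = 0
  disc = (3/20)² − 4·(1/2)·(-9/10) = 729/400 ; √disc = 27/20
  v_R = (−(3/20) + 27/20) / (2·(1/2)) = 6/5 m/s
check:
stop time T_s = (6/5)/1 = 1.2000 s
robot in T_r: 1.2000·0.1500 = 0.1800 m
robot under decel: 1.2000²/(2·1.0000) = 0.7200 m
human closes 0.0000·1.3500 = 0.0000 m
margins: 0.0000+0.0800+0.0600 = 0.1400 m
sum ≈ 0.1800+0.7200+0.0000+0.1400 ≈ 1.0400 m = S ✓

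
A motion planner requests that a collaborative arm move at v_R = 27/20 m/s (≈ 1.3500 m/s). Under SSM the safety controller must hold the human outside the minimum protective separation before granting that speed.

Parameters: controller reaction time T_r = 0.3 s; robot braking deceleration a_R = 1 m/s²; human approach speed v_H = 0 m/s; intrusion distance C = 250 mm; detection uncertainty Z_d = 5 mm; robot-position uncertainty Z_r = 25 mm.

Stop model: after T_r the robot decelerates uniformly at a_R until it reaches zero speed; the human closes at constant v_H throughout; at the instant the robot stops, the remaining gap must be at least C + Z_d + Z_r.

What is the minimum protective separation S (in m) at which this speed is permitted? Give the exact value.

S_min = 1277/800 m = 1.5962 m

T_s = v_R/a_R = (27/20)/1 = 1.3500 s
reaction-phase robot travel = 1.3500·0.3000 = 0.4050 m
braking distance = 1.3500²/(2·1.0000) = 0.9113 m
human closes 0.0000·1.6500 = 0.0000 m
residual clearance needed = 0.2500+0.0050+0.0250 = 0.2800 m
S_min ≈ 0.4050+0.9113+0.0000+0.2800  ⇒  S_min = 1277/800 m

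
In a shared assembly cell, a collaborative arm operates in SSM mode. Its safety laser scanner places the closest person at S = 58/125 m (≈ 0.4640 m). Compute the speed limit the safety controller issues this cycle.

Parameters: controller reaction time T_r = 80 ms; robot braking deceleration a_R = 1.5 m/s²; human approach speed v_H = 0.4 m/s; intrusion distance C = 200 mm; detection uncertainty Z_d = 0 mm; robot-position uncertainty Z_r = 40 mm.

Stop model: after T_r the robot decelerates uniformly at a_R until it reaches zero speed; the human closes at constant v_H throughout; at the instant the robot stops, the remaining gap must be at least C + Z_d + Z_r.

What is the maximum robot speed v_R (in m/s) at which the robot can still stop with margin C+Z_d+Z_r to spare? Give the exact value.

quadratic (1/3)·v² + (26/75)·v + (-24/125) = 0
  disc = (26/75)² − 4·(1/3)·(-24/125) = 2116/5625 ; √disc = 46/75
  v_R = (−(26/75) + 46/75) / (2·(1/3)) = 2/5 m/s
check:
stop time T_s = (2/5)/(3/2) = 0.2667 s
robot in T_r: 0.4000·0.0800 = 0.0320 m
robot under decel: 0.4000²/(2·1.5000) = 0.0533 m
person approaches 0.4000·(0.0800+0.2667) = 0.1387 m
margins: 0.2000+0.0000+0.0400 = 0.2400 m
sum ≈ 0.0320+0.0533+0.1387+0.2400 ≈ 0.4640 m = S ✓

v_R_max = 2/5 m/s = 0.4000 m/s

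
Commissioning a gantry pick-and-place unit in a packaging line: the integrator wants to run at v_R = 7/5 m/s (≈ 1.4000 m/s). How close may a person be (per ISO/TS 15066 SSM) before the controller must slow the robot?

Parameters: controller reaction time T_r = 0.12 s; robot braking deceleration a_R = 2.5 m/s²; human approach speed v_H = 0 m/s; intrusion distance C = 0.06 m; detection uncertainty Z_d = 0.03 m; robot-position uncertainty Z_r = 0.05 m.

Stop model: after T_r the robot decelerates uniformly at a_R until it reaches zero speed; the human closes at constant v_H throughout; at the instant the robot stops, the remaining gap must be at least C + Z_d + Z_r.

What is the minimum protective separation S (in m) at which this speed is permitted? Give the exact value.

stop time T_s = (7/5)/(5/2) = 0.5600 s
robot covers v_R·T_r = 1.4000·0.1200 = 0.1680 m before braking
braking distance = 1.4000²/(2·2.5000) = 0.3920 m
human over T_r+T_s: 0.0000·(0.1200+0.5600) = 0.0000 m
C+Z_d+Z_r = 0.0600+0.0300+0.0500 = 0.1400 m
S_min ≈ 0.1680+0.3920+0.0000+0.1400  ⇒  S_min = 7/10 m

S_min = 7/10 m = 0.7000 m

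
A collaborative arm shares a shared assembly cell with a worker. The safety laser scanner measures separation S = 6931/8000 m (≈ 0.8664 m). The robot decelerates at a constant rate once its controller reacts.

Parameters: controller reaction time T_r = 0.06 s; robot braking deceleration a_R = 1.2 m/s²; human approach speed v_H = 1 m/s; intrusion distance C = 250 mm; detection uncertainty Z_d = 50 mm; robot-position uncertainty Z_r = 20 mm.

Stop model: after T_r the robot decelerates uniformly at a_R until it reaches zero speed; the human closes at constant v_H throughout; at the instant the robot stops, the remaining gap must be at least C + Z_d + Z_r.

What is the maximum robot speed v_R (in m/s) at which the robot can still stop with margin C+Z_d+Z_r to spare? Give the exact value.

at the boundary: (5/12)·v² + (67/75)·v + (-3891/8000) = 0
  disc = (67/75)² − 4·(5/12)·(-3891/8000) = 579121/360000 ; √disc = 761/600
  v_R = (−(67/75) + 761/600) / (2·(5/12)) = 9/20 m/s
check:
T_s = v_R/a_R = (9/20)/(6/5) = 0.3750 s
robot in T_r: 0.4500·0.0600 = 0.0270 m
robot covers 0.4500·0.3750 − ½·1.2000·0.3750² = 0.0844 m while stopping
human closes 1.0000·0.4350 = 0.4350 m
C+Z_d+Z_r = 0.2500+0.0500+0.0200 = 0.3200 m
sum ≈ 0.0270+0.0844+0.4350+0.3200 ≈ 0.8664 m = S ✓

v_R_max = 9/20 m/s = 0.4500 m/s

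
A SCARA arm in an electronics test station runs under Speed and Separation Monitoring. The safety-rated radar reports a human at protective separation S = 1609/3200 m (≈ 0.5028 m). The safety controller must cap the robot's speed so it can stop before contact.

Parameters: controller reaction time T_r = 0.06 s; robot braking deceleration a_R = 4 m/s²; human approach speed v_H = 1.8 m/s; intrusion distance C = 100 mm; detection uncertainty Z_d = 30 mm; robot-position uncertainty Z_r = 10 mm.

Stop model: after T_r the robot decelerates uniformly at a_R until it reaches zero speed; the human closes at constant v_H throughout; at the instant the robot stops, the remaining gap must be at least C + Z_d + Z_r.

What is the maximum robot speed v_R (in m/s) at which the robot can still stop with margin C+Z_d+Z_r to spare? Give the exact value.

at the boundary: (1/8)·v² + (51/100)·v + (-4077/16000) = 0
  disc = (51/100)² − 4·(1/8)·(-4077/16000) = 62001/160000 ; √disc = 249/400
  v_R = (−(51/100) + 249/400) / (2·(1/8)) = 9/20 m/s
check:
braking lasts T_s = (9/20)/4 = 0.1125 s
reaction-phase robot travel = 0.4500·0.0600 = 0.0270 m
braking distance = 0.4500²/(2·4.0000) = 0.0253 m
human over T_r+T_s: 1.8000·(0.0600+0.1125) = 0.3105 m
margins: 0.1000+0.0300+0.0100 = 0.1400 m
sum ≈ 0.0270+0.0253+0.3105+0.1400 ≈ 0.5028 m = S ✓

v_R_max = 9/20 m/s = 0.4500 m/s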